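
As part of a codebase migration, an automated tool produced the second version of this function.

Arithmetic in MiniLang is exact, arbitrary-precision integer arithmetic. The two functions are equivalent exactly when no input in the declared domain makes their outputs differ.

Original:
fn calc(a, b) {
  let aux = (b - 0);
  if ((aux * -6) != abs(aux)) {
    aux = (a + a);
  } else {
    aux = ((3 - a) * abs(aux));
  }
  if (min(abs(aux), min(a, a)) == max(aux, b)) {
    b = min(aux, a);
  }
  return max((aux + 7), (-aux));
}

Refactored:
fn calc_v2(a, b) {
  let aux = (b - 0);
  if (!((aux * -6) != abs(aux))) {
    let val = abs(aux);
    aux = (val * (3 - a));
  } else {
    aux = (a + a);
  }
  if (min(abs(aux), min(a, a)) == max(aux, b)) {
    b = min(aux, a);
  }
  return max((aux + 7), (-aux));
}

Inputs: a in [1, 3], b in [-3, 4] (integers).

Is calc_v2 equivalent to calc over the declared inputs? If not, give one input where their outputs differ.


Behavior is preserved: although boolean connective usage differs; also local variable names differ; also statement counts differ, the outputs never diverge.
Spot check at a=3, b=0 — calc: aux=0, then ((aux * -6) != abs(aux)) is false, then aux=0, then (min(abs(aux), min(a, a)) == max(aux, b)) is true, then b=0, then returns 7. calc_v2: aux=0, then (!((aux * -6) != abs(aux))) is true, then val=0, then aux=0, then (min(abs(aux), min(a, a)) == max(aux, b)) is true, then b=0, then returns 7. Both give 7.
Every one of the 24 inputs gives matching results.
verdict: equivalent


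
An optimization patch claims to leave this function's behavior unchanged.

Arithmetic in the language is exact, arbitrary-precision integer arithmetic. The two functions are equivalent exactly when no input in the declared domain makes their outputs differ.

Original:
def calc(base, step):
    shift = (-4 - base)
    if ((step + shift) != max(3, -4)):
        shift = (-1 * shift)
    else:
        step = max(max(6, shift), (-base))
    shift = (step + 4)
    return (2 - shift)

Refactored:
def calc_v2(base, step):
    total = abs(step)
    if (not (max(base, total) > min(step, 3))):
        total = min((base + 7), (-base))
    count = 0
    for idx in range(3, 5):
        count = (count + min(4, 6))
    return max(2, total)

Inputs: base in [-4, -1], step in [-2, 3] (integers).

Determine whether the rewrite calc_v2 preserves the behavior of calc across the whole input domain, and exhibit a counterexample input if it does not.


Not equivalent: base=-4, step=-2 separates them (0 vs 2).
calc: shift = 0; ((step + shift) != max(3, -4)) -> true; shift = 0; shift = 2; return 0
calc_v2: total = 2; (not (max(base, total) > min(step, 3))) -> false; count = 0; [idx=3]; count = 4; [idx=4]; count = 8; return 2
verdict: not equivalent; witness: base=-4, step=-2


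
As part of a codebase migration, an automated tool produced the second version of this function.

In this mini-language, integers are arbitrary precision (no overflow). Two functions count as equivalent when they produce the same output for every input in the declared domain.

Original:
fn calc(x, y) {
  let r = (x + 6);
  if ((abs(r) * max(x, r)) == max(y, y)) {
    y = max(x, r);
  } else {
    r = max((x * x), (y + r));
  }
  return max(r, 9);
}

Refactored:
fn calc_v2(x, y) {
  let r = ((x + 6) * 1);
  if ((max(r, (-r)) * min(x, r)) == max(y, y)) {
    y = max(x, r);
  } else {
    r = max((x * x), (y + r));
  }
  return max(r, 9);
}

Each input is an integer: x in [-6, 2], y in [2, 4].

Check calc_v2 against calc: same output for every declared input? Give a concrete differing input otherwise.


Run the pair on x=-4, y=4.
calc: r = 2; ((abs(r) * max(x, r)) == max(y, y)) -> true; y = 2; return 9
calc_v2: r = 2; ((max(r, (-r)) * min(x, r)) == max(y, y)) -> false; r = 16; return 16
9 and 16 differ, so these are not the same function on this domain.
verdict: not equivalent; witness: x=-4, y=4


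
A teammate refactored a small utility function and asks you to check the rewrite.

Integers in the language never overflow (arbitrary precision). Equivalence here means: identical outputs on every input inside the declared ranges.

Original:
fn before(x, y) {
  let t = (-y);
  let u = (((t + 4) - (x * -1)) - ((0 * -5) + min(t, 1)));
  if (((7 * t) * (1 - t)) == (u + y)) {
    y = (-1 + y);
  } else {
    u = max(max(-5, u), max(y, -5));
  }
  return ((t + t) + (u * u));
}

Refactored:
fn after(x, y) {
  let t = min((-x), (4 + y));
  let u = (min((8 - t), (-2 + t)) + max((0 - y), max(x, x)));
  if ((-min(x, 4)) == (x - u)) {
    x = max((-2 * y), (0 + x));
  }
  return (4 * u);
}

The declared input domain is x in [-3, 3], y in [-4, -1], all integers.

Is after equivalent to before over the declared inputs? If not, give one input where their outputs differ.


Try x=-3, y=-4.
before: t=4, then u=4, then (((7 * t) * (1 - t)) == (u + y)) is false, then u=4, then returns 24
after: t=0, then u=2, then ((-min(x, 4)) == (x - u)) is false, then returns 8
24 != 8, so the rewrite changes behavior.
verdict: not equivalent; witness: x=-3, y=-4


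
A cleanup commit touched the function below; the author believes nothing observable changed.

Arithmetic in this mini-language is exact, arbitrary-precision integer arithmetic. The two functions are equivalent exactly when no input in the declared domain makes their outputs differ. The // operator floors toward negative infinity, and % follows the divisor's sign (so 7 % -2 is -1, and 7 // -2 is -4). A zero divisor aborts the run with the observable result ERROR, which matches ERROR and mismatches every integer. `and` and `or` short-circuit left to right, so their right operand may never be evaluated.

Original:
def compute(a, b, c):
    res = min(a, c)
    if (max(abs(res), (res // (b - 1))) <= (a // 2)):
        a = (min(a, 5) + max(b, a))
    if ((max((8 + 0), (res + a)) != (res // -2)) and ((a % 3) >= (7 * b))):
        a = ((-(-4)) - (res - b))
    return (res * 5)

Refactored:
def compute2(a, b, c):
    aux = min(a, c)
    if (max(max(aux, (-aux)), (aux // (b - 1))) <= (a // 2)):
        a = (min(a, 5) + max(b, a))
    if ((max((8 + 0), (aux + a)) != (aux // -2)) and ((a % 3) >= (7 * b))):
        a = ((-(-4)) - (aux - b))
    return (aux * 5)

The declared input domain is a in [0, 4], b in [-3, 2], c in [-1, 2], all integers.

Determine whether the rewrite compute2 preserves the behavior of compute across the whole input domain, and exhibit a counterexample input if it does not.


Behavior is preserved: although min/max/abs usage differs, plus local variable names differ, the outputs never diverge.
As a probe, take a=3, b=1, c=1: compute runs res becomes 1; next hits division by zero so the output is ERROR; compute2 runs aux becomes 1; next hits division by zero so the output is ERROR; both end at ERROR.
Checked all 120 inputs in the declared domain: the outputs agree on every one.
verdict: equivalent


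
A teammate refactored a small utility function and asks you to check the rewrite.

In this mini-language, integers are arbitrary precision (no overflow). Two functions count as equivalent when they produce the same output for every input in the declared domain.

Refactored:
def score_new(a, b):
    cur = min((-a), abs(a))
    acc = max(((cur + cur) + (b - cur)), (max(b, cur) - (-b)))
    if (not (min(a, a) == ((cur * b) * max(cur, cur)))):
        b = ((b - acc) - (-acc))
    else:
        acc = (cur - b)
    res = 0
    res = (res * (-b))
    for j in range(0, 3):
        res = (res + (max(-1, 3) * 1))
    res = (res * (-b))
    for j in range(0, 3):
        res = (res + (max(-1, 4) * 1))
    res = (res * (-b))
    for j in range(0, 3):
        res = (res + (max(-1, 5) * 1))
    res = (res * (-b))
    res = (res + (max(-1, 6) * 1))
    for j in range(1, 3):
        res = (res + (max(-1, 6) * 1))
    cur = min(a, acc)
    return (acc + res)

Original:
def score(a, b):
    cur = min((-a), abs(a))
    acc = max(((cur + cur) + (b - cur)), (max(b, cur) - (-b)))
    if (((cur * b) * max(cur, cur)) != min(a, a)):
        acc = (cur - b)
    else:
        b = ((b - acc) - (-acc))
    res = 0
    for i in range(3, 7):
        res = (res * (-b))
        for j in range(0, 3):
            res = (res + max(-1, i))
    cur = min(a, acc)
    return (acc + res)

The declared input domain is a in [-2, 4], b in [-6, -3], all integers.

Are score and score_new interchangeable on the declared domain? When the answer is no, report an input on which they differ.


The rewrite breaks on a=-2, b=-6, where the results are 2492 and 2480.
score: cur = 2; acc = -4; (((cur * b) * max(cur, cur)) != min(a, a)) -> true; acc = 8; res = 0; [i=3]; res = 0; [j=0]; res = 3; [j=1]; res = 6; [j=2]; res = 9; [i=4]; res = 54; [j=0]; res = 58; [j=1]; res = 62; [j=2]; res = 66; [i=5]; res = 396; [j=0]; res = 401; [j=1]; res = 406; [j=2]; res = 411; [i=6]; res = 2466; [j=0]; res = 2472; [j=1]; res = 2478; [j=2]; res = 2484; cur = -2; return 2492
score_new: cur = 2; acc = -4; (not (min(a, a) == ((cur * b) * max(cur, cur)))) -> true; b = -6; res = 0; res = 0; [j=0]; res = 3; [j=1]; res = 6; [j=2]; res = 9; res = 54; [j=0]; res = 58; [j=1]; res = 62; [j=2]; res = 66; res = 396; [j=0]; res = 401; [j=1]; res = 406; [j=2]; res = 411; res = 2466; res = 2472; [j=1]; res = 2478; [j=2]; res = 2484; cur = -4; return 2480
verdict: not equivalent; witness: a=-2, b=-6


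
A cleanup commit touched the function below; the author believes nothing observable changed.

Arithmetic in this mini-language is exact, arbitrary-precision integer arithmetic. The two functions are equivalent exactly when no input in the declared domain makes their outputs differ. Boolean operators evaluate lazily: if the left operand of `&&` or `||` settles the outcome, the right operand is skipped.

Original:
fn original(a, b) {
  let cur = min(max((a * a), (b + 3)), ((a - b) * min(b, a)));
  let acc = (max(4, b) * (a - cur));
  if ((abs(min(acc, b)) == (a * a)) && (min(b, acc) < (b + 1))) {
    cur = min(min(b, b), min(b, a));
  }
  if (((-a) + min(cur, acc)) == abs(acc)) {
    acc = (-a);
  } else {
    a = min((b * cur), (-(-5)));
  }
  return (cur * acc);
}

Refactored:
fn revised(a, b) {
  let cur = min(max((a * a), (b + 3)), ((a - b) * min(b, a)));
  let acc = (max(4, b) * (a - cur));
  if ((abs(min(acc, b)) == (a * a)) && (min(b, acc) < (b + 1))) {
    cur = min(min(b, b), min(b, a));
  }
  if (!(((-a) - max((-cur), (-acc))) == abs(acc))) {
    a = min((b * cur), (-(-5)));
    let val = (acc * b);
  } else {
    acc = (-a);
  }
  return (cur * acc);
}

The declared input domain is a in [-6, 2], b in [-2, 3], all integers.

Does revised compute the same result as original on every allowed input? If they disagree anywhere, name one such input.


This is a faithful refactor — arithmetic usage differs; also boolean connective usage differs; also statement counts differ; also local variable names differ; also min/max/abs usage differs, but the computed results match everywhere.
One worked example (a=0, b=0) — original: cur=0, then acc=0, then ((abs(min(acc, b)) == (a * a)) && (min(b, acc) < (b + 1))) is true, then cur=0, then (((-a) + min(cur, acc)) == abs(acc)) is true, then acc=0, then returns 0; revised: cur=0, then acc=0, then ((abs(min(acc, b)) == (a * a)) && (min(b, acc) < (b + 1))) is true, then cur=0, then (!(((-a) - max((-cur), (-acc))) == abs(acc))) is false, then acc=0, then returns 0; agreement on 0.
Sweeping the whole domain (54 inputs) finds no disagreement.
verdict: equivalent


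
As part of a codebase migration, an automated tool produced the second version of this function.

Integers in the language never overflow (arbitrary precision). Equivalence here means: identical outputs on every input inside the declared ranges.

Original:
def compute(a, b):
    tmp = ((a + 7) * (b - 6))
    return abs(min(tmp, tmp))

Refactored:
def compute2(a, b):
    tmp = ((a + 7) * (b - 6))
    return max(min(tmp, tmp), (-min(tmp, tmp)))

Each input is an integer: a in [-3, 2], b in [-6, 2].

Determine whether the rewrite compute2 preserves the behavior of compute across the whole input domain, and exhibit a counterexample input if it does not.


Reading the diff, among the changes: min/max/abs usage differs.
Tracing a=0, b=1: compute: tmp becomes -35; next final value 35 | compute2: tmp becomes -35; next final value 35 — matching result 35.
An exhaustive pass over the 54 declared inputs shows identical outputs.
verdict: equivalent


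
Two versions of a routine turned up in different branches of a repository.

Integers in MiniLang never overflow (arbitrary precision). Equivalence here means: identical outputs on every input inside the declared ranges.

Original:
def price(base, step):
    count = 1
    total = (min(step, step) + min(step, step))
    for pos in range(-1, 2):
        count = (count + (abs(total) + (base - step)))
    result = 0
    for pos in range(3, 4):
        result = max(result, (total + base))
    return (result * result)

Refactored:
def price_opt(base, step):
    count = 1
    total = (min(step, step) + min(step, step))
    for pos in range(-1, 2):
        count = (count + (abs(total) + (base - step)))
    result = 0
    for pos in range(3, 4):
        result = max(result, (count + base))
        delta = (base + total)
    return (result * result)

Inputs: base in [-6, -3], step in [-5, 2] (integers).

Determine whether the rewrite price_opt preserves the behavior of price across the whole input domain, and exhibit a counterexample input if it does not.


Not equivalent: base=-6, step=-5 separates them (0 vs 484).
price: count := 1 | total := -10 | iter pos=-1: | count := 10 | iter pos=0: | count := 19 | iter pos=1: | count := 28 | result := 0 | iter pos=3: | result := 0 | result 0
price_opt: count := 1 | total := -10 | iter pos=-1: | count := 10 | iter pos=0: | count := 19 | iter pos=1: | count := 28 | result := 0 | iter pos=3: | result := 22 | delta := -16 | result 484
verdict: not equivalent; witness: base=-6, step=-5


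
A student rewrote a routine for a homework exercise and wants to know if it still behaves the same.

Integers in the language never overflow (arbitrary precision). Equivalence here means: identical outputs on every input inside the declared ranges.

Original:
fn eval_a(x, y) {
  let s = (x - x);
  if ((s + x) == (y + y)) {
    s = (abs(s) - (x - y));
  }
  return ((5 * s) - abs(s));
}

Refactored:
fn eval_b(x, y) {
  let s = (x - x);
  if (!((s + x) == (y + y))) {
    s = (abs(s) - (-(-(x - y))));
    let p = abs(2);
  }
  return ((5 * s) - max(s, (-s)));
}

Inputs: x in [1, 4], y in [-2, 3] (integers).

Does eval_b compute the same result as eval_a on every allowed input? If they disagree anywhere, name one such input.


Run the pair on x=1, y=-2.
eval_a: s = 0; ((s + x) == (y + y)) -> false; return 0
eval_b: s = 0; (!((s + x) == (y + y))) -> true; s = -3; p = 2; return -18
0 against -18: the behavior changed.
verdict: not equivalent; witness: x=1, y=-2


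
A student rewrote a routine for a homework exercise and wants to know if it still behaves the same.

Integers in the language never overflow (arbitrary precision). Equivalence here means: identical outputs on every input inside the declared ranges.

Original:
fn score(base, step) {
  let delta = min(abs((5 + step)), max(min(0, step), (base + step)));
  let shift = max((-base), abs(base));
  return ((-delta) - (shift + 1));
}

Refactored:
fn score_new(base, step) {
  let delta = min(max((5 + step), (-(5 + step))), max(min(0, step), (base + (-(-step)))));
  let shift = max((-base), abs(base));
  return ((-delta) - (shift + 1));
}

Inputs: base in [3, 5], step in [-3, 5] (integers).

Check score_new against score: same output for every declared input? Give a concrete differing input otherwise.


Equivalent — the differences include min/max/abs usage differs, constant usage differs, arithmetic usage differs, yet no declared input distinguishes the two.
Tracing base=4, step=3: score: delta = 7; shift = 4; return -12 | score_new: delta = 7; shift = 4; return -12 — matching result -12.
Every one of the 27 inputs gives matching results.
verdict: equivalent


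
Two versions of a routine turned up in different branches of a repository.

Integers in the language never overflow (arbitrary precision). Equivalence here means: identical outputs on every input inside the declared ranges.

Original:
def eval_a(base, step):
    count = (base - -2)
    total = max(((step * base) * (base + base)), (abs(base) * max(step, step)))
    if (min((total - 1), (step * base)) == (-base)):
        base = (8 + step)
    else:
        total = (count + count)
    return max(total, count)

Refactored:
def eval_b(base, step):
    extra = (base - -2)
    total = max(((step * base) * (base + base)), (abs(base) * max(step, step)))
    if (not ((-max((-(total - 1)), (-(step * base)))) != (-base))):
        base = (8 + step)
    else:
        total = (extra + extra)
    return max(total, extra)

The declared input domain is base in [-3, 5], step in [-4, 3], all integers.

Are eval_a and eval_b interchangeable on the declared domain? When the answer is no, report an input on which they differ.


Although local variable names differ; boolean connective usage differs; comparison usage differs; min/max/abs usage differs, 72/72 inputs agree.
verdict: equivalent


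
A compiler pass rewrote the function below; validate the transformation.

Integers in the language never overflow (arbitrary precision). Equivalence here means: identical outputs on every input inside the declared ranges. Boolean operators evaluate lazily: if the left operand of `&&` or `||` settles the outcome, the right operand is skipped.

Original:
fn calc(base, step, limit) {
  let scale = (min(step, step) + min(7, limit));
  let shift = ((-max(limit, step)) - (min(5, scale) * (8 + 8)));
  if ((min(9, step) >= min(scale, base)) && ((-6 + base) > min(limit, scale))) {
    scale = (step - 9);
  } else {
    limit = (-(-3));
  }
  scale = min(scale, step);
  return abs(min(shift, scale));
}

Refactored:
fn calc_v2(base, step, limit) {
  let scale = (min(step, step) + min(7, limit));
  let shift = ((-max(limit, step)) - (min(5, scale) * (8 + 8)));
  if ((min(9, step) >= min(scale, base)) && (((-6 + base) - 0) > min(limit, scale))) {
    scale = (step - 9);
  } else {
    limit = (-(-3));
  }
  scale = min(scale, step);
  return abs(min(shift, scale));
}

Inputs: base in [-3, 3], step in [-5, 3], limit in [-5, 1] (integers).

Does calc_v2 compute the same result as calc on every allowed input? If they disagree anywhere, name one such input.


Changes here: constant usage differs; arithmetic usage differs; the full 441-point sweep finds no disagreement.
verdict: equivalent


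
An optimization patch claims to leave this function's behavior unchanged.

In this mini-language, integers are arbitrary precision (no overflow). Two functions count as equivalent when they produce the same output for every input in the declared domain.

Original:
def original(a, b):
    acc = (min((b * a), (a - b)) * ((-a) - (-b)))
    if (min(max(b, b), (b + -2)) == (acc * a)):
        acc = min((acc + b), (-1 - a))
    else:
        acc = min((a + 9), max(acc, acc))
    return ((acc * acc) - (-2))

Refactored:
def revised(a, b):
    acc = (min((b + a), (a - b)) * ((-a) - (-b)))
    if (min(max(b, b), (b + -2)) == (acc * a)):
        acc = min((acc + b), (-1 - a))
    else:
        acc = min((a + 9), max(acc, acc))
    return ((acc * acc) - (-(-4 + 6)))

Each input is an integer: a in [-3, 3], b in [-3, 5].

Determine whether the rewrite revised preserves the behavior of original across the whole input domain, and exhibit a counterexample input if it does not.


Try a=-3, b=-2.
original: acc = -1; (min(max(b, b), (b + -2)) == (acc * a)) -> false; acc = -1; return 3
revised: acc = -5; (min(max(b, b), (b + -2)) == (acc * a)) -> false; acc = -5; return 27
3 vs 27 — the two versions disagree here.
verdict: not equivalent; witness: a=-3, b=-2


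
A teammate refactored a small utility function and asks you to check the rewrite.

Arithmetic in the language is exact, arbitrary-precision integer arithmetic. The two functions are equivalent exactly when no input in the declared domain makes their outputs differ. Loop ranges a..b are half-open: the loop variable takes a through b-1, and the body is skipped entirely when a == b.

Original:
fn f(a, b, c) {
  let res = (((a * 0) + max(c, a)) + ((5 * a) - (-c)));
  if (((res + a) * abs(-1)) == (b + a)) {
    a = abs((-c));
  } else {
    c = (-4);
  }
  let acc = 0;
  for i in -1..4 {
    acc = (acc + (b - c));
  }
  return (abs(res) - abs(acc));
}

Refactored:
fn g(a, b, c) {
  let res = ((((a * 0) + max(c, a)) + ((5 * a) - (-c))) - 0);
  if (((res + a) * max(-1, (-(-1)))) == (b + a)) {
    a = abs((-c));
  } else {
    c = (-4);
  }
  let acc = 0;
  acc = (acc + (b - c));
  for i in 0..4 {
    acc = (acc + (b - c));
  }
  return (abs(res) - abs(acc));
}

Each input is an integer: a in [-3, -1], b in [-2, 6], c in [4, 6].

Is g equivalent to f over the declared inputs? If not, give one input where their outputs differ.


The two versions differ — the changes include constant usage differs, loop structure differs, statement counts differ, arithmetic usage differs, min/max/abs usage differs.
As a probe, take a=-2, b=4, c=4: f runs res=-2, then (((res + a) * abs(-1)) == (b + a)) is false, then c=-4, then acc=0, then (i=-1), then acc=8, then (i=0), then acc=16, then (i=1), then acc=24, then (i=2), then acc=32, then (i=3), then acc=40, then returns -38; g runs res=-2, then (((res + a) * max(-1, (-(-1)))) == (b + a)) is false, then c=-4, then acc=0, then acc=8, then (i=0), then acc=16, then (i=1), then acc=24, then (i=2), then acc=32, then (i=3), then acc=40, then returns -38; both end at -38.
Sweeping the whole domain (81 inputs) finds no disagreement.
verdict: equivalent


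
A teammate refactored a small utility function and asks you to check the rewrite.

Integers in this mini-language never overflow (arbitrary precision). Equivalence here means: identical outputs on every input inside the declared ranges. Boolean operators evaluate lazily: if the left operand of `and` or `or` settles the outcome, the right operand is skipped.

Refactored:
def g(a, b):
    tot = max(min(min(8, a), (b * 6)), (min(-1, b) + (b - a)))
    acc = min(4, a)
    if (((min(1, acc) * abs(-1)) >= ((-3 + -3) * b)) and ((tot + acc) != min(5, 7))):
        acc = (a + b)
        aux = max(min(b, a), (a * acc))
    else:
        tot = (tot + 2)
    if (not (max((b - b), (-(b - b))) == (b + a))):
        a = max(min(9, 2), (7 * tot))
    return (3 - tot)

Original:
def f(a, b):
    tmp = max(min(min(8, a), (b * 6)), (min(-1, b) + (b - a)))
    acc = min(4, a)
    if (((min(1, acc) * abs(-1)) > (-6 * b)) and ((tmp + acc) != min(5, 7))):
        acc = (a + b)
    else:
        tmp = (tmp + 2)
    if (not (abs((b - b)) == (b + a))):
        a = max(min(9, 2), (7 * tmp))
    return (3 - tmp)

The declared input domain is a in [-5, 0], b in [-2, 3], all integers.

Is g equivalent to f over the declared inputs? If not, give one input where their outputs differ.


Evaluate both at a=0, b=0.
f: tmp=0, then acc=0, then (((min(1, acc) * abs(-1)) > (-6 * b)) and ((tmp + acc) != min(5, 7))) is false, then tmp=2, then (not (abs((b - b)) == (b + a))) is false, then returns 1
g: tot=0, then acc=0, then (((min(1, acc) * abs(-1)) >= ((-3 + -3) * b)) and ((tot + acc) != min(5, 7))) is true, then acc=0, then aux=0, then (not (max((b - b), (-(b - b))) == (b + a))) is false, then returns 3
1 vs 3 — the two versions disagree here.
verdict: not equivalent; witness: a=0, b=0


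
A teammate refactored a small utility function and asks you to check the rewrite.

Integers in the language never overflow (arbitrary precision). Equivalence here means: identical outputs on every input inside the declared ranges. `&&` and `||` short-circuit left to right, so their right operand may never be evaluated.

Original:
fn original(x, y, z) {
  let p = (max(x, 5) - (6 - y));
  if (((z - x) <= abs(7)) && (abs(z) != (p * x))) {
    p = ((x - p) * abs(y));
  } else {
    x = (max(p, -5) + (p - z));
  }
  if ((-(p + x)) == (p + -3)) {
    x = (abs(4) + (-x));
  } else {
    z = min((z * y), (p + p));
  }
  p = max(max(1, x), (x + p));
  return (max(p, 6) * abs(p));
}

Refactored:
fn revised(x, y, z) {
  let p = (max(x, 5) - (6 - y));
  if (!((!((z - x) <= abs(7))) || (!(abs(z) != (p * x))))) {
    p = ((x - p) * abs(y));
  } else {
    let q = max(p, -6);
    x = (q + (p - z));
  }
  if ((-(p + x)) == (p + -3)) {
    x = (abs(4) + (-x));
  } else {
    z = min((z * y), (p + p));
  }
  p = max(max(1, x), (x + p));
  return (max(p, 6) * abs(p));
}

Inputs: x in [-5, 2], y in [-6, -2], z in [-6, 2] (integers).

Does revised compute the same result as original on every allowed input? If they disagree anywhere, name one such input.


The edit looks behavioral (`-5` became `-6`), but over these ranges it never changes the outcome.
One worked example (x=-1, y=-2, z=-6) — original: p becomes -3; next (((z - x) <= abs(7)) && (abs(z) != (p * x))) evaluates to true; next p becomes 4; next ((-(p + x)) == (p + -3)) evaluates to false; next z becomes 8; next p becomes 3; next final value 18; revised: p becomes -3; next (!((!((z - x) <= abs(7))) || (!(abs(z) != (p * x))))) evaluates to true; next p becomes 4; next ((-(p + x)) == (p + -3)) evaluates to false; next z becomes 8; next p becomes 3; next final value 18; agreement on 18.
Checked all 360 inputs in the declared domain: the outputs agree on every one.
verdict: equivalent


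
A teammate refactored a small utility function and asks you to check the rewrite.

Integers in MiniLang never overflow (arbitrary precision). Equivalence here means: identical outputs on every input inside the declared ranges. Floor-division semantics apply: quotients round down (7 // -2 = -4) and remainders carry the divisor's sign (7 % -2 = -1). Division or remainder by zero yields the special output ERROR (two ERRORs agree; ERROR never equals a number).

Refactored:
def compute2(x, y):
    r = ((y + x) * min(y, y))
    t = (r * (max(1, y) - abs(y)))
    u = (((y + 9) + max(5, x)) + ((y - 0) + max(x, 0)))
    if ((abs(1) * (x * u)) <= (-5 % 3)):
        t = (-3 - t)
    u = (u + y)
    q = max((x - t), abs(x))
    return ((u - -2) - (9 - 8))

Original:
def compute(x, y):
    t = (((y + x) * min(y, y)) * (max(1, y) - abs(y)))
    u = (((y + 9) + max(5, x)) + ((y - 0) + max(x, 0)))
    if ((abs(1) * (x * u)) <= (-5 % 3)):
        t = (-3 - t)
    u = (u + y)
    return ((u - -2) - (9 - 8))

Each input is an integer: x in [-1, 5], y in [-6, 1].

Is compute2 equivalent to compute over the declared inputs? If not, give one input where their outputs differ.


This is a faithful refactor — local variable names differ; and statement counts differ; and arithmetic usage differs; and min/max/abs usage differs, but the computed results match everywhere.
One worked example (x=-1, y=1) — compute: t becomes 0; next u becomes 16; next ((abs(1) * (x * u)) <= (-5 % 3)) evaluates to true; next t becomes -3; next u becomes 17; next final value 18; compute2: r becomes 0; next t becomes 0; next u becomes 16; next ((abs(1) * (x * u)) <= (-5 % 3)) evaluates to true; next t becomes -3; next u becomes 17; next q becomes 2; next final value 18; agreement on 18.
Every one of the 56 inputs gives matching results.
verdict: equivalent


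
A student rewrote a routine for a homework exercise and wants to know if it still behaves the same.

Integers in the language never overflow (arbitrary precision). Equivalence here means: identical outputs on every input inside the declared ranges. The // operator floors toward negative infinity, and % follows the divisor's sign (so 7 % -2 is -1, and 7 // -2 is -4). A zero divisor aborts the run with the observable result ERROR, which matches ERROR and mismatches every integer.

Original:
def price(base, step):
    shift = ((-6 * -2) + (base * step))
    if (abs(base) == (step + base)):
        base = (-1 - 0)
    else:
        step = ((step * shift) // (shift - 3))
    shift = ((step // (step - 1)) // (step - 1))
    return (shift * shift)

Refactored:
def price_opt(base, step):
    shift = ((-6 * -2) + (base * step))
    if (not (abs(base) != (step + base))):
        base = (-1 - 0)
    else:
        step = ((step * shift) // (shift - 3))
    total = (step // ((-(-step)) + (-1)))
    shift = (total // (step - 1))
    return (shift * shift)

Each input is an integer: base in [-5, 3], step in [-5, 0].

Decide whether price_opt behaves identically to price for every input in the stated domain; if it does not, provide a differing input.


This is a faithful refactor — boolean connective usage differs; also arithmetic usage differs; also statement counts differ; also local variable names differ; also comparison usage differs, but the computed results match everywhere.
As a probe, take base=-2, step=0: price runs shift = 12; (abs(base) == (step + base)) -> false; step = 0; shift = 0; return 0; price_opt runs shift = 12; (not (abs(base) != (step + base))) -> false; step = 0; total = 0; shift = 0; return 0; both end at 0.
An exhaustive pass over the 54 declared inputs shows identical outputs.
verdict: equivalent


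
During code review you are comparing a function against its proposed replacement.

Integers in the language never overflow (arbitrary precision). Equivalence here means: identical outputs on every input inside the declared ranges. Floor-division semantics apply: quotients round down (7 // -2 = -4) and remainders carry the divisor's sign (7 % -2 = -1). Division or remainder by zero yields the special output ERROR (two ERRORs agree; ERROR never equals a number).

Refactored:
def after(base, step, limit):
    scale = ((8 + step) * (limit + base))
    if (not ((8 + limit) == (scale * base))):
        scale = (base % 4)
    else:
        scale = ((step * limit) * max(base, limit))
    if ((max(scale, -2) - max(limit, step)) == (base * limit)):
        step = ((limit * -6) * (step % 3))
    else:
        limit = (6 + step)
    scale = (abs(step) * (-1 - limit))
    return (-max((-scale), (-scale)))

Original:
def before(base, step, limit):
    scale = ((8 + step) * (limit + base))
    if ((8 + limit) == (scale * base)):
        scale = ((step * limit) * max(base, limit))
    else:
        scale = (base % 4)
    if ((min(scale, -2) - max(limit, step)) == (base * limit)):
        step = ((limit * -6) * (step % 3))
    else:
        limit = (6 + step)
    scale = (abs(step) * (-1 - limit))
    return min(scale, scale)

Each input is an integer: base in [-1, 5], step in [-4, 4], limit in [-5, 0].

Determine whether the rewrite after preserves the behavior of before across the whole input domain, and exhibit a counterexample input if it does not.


Take base=-1, step=-2, limit=-5.
before: scale becomes -36; next ((8 + limit) == (scale * base)) evaluates to false; next scale becomes 3; next ((min(scale, -2) - max(limit, step)) == (base * limit)) evaluates to false; next limit becomes 4; next scale becomes -10; next final value -10
after: scale becomes -36; next (not ((8 + limit) == (scale * base))) evaluates to true; next scale becomes 3; next ((max(scale, -2) - max(limit, step)) == (base * limit)) evaluates to true; next step becomes 30; next scale becomes 120; next final value 120
-10 against 120: the behavior changed.
verdict: not equivalent; witness: base=-1, step=-2, limit=-5


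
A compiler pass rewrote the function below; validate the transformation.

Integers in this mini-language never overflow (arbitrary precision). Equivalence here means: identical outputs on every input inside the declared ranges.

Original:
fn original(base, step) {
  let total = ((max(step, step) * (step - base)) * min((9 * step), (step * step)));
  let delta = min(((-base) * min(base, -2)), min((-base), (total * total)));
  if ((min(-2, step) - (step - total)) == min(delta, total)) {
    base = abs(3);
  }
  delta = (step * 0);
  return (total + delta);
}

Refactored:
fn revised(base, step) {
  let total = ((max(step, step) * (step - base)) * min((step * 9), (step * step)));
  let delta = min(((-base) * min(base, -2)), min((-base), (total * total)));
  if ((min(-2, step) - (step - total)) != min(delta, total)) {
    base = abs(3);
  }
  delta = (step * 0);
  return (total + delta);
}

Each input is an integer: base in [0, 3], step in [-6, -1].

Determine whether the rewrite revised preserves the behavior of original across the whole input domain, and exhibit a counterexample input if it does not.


Equivalent. The suspicious edit (`((min(-2, step) - (step - total)) == min(delta, total))` became `((min(-2, step) - (step - total)) != min(delta, total))`) never changes the result for any input inside the declared domain.
Checked all 24 inputs in the declared domain: the outputs agree on every one.
One worked example (base=0, step=-5) — original: total=-1125, then delta=0, then ((min(-2, step) - (step - total)) == min(delta, total)) is true, then base=3, then delta=0, then returns -1125; revised: total=-1125, then delta=0, then ((min(-2, step) - (step - total)) != min(delta, total)) is false, then delta=0, then returns -1125; agreement on -1125.
verdict: equivalent


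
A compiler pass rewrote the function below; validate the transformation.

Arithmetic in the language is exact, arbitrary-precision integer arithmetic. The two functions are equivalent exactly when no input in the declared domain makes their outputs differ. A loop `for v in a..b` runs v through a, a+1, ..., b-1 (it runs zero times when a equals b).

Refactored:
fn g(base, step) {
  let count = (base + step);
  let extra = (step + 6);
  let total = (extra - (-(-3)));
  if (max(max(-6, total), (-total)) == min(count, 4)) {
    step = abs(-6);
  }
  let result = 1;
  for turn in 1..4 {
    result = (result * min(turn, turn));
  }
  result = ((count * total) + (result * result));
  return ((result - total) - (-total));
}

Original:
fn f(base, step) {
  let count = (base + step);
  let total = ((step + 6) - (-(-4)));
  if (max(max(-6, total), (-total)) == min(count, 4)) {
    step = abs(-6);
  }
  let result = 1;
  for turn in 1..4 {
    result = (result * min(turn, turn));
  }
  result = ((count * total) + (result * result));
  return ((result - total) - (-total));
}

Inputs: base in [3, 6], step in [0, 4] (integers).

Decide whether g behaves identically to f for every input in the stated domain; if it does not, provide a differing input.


There is a counterexample at base=3, step=0: 42 on one side, 45 on the other.
f: count becomes 3; next total becomes 2; next (max(max(-6, total), (-total)) == min(count, 4)) evaluates to false; next result becomes 1; next at turn=1:; next result becomes 1; next at turn=2:; next result becomes 2; next at turn=3:; next result becomes 6; next result becomes 42; next final value 42
g: count becomes 3; next extra becomes 6; next total becomes 3; next (max(max(-6, total), (-total)) == min(count, 4)) evaluates to true; next step becomes 6; next result becomes 1; next at turn=1:; next result becomes 1; next at turn=2:; next result becomes 2; next at turn=3:; next result becomes 6; next result becomes 45; next final value 45
verdict: not equivalent; witness: base=3, step=0


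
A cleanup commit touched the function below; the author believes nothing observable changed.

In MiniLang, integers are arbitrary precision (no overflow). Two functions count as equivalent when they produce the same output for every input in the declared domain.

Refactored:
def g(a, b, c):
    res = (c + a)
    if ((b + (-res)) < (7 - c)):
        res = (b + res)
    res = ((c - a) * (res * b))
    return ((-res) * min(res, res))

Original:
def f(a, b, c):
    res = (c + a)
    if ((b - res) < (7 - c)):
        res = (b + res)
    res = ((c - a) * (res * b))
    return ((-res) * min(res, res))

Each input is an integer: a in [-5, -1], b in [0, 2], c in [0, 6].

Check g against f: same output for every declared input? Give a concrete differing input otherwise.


Comparing the listings, the differences include: arithmetic usage differs.
Tracing a=-1, b=0, c=5: f: res := 4 | ((b - res) < (7 - c)): true | res := 4 | res := 0 | result 0 | g: res := 4 | ((b + (-res)) < (7 - c)): true | res := 4 | res := 0 | result 0 — matching result 0.
An exhaustive pass over the 105 declared inputs shows identical outputs.
verdict: equivalent


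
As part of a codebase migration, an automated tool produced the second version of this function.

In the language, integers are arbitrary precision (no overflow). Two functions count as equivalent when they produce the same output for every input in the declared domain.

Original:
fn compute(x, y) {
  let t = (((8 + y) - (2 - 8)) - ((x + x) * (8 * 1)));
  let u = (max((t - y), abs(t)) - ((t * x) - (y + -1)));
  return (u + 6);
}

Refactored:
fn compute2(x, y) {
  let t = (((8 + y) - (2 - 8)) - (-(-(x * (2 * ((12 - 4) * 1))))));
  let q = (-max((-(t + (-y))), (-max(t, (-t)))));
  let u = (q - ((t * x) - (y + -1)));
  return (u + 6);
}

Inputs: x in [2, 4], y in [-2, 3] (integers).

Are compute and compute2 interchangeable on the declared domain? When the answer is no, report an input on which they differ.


Not equivalent: x=2, y=-2 separates them (63 vs 25).
compute: t=-20, then u=57, then returns 63
compute2: t=-20, then q=-18, then u=19, then returns 25
verdict: not equivalent; witness: x=2, y=-2


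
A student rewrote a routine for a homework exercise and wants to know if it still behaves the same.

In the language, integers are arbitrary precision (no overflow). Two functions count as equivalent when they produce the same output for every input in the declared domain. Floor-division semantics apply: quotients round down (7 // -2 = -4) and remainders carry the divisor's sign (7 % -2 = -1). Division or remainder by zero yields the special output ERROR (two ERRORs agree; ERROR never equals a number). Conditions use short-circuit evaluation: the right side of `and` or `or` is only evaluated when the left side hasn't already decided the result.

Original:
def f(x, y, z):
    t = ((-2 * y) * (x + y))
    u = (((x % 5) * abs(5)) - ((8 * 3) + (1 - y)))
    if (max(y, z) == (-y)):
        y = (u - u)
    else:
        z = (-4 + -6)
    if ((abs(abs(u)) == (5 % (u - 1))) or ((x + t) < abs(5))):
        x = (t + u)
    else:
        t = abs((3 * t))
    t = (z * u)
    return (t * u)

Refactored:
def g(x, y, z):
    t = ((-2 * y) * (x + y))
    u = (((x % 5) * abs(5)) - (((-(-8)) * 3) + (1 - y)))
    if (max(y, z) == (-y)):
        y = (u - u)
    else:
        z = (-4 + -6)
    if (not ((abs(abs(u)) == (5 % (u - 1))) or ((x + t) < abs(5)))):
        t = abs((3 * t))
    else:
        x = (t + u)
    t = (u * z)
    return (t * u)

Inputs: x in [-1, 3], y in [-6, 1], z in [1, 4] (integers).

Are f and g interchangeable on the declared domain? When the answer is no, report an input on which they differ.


Side by side, the visible changes include: boolean connective usage differs.
One worked example (x=3, y=-6, z=3) — f: t=-36, then u=-16, then (max(y, z) == (-y)) is false, then z=-10, then ((abs(abs(u)) == (5 % (u - 1))) or ((x + t) < abs(5))) is true, then x=-52, then t=160, then returns -2560; g: t=-36, then u=-16, then (max(y, z) == (-y)) is false, then z=-10, then (not ((abs(abs(u)) == (5 % (u - 1))) or ((x + t) < abs(5)))) is false, then x=-52, then t=160, then returns -2560; agreement on -2560.
Every one of the 160 inputs gives matching results.
verdict: equivalent


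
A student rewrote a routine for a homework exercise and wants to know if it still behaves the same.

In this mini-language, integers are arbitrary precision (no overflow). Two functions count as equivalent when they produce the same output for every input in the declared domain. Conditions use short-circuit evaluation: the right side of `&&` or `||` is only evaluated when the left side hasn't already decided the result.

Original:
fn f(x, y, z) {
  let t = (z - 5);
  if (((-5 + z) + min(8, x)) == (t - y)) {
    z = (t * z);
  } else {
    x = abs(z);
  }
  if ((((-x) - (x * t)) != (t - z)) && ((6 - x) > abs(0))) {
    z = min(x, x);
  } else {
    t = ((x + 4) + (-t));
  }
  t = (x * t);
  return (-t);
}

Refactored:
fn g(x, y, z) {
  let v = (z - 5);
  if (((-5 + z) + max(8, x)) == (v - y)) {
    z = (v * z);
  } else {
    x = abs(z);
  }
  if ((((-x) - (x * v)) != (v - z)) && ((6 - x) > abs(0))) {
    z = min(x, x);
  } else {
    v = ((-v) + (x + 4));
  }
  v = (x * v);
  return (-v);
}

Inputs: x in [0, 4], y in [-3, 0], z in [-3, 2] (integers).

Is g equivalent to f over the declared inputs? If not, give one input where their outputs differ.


Not equivalent: x=0, y=0, z=-3 separates them (0 vs 24).
f: t = -8; (((-5 + z) + min(8, x)) == (t - y)) -> true; z = 24; ((((-x) - (x * t)) != (t - z)) && ((6 - x) > abs(0))) -> true; z = 0; t = 0; return 0
g: v = -8; (((-5 + z) + max(8, x)) == (v - y)) -> false; x = 3; ((((-x) - (x * v)) != (v - z)) && ((6 - x) > abs(0))) -> true; z = 3; v = -24; return 24
verdict: not equivalent; witness: x=0, y=0, z=-3
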